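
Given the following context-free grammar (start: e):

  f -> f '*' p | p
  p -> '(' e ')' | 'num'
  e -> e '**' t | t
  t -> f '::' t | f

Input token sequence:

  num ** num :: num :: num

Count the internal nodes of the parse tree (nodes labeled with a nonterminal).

[e [e [t [f [p num]]]] ** [t [f [p num]] :: [t [f [p num]] :: [t [f [p num]]]]]]

14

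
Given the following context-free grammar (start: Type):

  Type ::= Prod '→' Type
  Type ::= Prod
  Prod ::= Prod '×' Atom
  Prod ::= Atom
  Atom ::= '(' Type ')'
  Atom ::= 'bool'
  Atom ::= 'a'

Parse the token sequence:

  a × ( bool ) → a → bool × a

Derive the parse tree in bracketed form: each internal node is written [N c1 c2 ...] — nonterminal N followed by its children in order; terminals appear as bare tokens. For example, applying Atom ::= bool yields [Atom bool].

Type
Prod → Type
Prod × Atom → Type
Atom × Atom → Type
a × Atom → Type
a × ( Type ) → Type
a × ( Prod ) → Type
a × ( Atom ) → Type
a × ( bool ) → Type
a × ( bool ) → Prod → Type
a × ( bool ) → Atom → Type
a × ( bool ) → a → Type
a × ( bool ) → a → Prod
a × ( bool ) → a → Prod × Atom
a × ( bool ) → a → Atom × Atom
a × ( bool ) → a → bool × Atom
a × ( bool ) → a → bool × a

[Type [Prod [Prod [Atom a]] × [Atom ( [Type [Prod [Atom bool]]] )]] → [Type [Prod [Atom a]] → [Type [Prod [Prod [Atom bool]] × [Atom a]]]]]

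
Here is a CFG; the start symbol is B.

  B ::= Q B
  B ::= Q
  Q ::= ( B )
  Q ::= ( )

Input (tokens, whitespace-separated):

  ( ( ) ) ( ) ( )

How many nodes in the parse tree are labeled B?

4

[B [Q ( [B [Q ( )]] )] [B [Q ( )] [B [Q ( )]]]]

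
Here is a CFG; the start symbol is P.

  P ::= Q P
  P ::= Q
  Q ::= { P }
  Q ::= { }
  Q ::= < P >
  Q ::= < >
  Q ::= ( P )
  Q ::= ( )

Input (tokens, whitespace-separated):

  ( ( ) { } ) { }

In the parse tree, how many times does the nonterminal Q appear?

4

[P [Q ( [P [Q ( )] [P [Q { }]]] )] [P [Q { }]]]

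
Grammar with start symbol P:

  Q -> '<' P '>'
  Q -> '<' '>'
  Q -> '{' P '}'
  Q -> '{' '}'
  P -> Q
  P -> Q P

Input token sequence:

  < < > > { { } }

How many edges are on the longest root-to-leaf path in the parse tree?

5

[P [Q < [P [Q < >]] >] [P [Q { [P [Q { }]] }]]]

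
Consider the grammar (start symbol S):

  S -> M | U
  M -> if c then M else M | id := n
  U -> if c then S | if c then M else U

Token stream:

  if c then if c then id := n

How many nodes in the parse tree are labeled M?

[S [U if c then [S [U if c then [S [M id := n]]]]]]

1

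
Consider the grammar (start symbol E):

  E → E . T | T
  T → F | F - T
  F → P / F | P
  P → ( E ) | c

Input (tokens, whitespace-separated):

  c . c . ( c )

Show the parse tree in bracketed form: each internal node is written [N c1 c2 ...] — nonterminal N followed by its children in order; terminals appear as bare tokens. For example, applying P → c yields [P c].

[E [E [E [T [F [P c]]]] . [T [F [P c]]]] . [T [F [P ( [E [T [F [P c]]]] )]]]]

E
E . T
E . T . T
T . T . T
F . T . T
P . T . T
c . T . T
c . F . T
c . P . T
c . c . T
c . c . F
c . c . P
c . c . ( E )
c . c . ( T )
c . c . ( F )
c . c . ( P )
c . c . ( c )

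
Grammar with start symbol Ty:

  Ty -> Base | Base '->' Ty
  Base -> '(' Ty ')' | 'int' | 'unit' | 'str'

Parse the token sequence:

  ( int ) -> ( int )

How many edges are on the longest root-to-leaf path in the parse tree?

[Ty [Base ( [Ty [Base int]] )] -> [Ty [Base ( [Ty [Base int]] )]]]

5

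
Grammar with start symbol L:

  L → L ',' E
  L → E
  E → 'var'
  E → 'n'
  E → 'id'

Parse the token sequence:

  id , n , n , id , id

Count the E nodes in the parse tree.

5

[L [L [L [L [L [E id]] , [E n]] , [E n]] , [E id]] , [E id]]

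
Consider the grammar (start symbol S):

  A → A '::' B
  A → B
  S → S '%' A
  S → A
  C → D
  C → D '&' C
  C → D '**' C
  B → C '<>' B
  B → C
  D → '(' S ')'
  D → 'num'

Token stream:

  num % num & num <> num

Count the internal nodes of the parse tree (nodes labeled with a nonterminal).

15

[S [S [A [B [C [D num]]]]] % [A [B [C [D num] & [C [D num]]] <> [B [C [D num]]]]]]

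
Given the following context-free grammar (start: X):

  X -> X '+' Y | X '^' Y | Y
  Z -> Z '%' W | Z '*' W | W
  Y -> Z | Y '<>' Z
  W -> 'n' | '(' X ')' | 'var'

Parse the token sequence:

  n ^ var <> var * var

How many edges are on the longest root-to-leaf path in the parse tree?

[X [X [Y [Z [W n]]]] ^ [Y [Y [Z [W var]]] <> [Z [Z [W var]] * [W var]]]]

5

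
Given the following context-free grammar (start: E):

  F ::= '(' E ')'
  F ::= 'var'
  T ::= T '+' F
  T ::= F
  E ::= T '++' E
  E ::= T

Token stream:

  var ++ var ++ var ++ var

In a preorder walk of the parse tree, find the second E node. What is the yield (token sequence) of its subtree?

var ++ var ++ var

[E [T [F var]] ++ [E [T [F var]] ++ [E [T [F var]] ++ [E [T [F var]]]]]]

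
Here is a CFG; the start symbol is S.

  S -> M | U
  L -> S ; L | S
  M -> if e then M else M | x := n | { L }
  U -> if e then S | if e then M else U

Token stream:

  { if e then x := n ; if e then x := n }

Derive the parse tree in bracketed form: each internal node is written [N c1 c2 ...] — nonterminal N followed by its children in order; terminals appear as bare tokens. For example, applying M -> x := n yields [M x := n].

[S [M { [L [S [U if e then [S [M x := n]]]] ; [L [S [U if e then [S [M x := n]]]]]] }]]

S
M
{ L }
{ S ; L }
{ U ; L }
{ if e then S ; L }
{ if e then M ; L }
{ if e then x := n ; L }
{ if e then x := n ; S }
{ if e then x := n ; U }
{ if e then x := n ; if e then S }
{ if e then x := n ; if e then M }
{ if e then x := n ; if e then x := n }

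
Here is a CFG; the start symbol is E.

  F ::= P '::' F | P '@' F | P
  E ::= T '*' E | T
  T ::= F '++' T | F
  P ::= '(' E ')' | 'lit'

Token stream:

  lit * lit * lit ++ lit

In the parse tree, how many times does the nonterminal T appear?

4

[E [T [F [P lit]]] * [E [T [F [P lit]]] * [E [T [F [P lit]] ++ [T [F [P lit]]]]]]]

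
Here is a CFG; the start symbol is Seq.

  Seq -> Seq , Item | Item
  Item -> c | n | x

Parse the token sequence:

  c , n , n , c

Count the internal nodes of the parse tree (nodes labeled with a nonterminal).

[Seq [Seq [Seq [Seq [Item c]] , [Item n]] , [Item n]] , [Item c]]

8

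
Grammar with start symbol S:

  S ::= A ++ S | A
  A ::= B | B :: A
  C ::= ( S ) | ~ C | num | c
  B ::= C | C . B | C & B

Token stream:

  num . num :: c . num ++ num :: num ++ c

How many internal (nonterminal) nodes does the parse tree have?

[S [A [B [C num] . [B [C num]]] :: [A [B [C c] . [B [C num]]]]] ++ [S [A [B [C num]] :: [A [B [C num]]]] ++ [S [A [B [C c]]]]]]

22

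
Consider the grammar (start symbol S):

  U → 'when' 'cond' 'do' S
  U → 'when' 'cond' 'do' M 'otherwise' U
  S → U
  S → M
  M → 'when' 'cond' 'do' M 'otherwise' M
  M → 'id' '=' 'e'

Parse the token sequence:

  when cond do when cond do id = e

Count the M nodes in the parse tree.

[S [U when cond do [S [U when cond do [S [M id = e]]]]]]

1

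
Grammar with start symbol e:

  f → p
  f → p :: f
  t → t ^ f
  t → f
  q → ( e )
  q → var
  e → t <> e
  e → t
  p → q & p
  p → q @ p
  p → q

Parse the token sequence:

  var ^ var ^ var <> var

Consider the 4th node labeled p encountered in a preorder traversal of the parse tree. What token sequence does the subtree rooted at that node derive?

var

[e [t [t [t [f [p [q var]]]] ^ [f [p [q var]]]] ^ [f [p [q var]]]] <> [e [t [f [p [q var]]]]]]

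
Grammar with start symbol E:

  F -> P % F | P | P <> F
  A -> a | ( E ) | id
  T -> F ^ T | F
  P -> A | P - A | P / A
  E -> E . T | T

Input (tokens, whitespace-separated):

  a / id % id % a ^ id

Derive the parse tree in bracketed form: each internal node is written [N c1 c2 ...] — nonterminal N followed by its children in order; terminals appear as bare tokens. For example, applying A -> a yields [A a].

[E [T [F [P [P [A a]] / [A id]] % [F [P [A id]] % [F [P [A a]]]]] ^ [T [F [P [A id]]]]]]

E
T
F ^ T
P % F ^ T
P / A % F ^ T
A / A % F ^ T
a / A % F ^ T
a / id % F ^ T
a / id % P % F ^ T
a / id % A % F ^ T
a / id % id % F ^ T
a / id % id % P ^ T
a / id % id % A ^ T
a / id % id % a ^ T
a / id % id % a ^ F
a / id % id % a ^ P
a / id % id % a ^ A
a / id % id % a ^ id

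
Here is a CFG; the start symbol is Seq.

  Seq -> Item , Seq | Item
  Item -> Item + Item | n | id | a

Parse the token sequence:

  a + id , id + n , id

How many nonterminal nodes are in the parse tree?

[Seq [Item [Item a] + [Item id]] , [Seq [Item [Item id] + [Item n]] , [Seq [Item id]]]]

10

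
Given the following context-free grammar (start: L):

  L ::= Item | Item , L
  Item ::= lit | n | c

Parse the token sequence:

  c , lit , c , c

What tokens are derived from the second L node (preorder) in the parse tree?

lit , c , c

[L [Item c] , [L [Item lit] , [L [Item c] , [L [Item c]]]]]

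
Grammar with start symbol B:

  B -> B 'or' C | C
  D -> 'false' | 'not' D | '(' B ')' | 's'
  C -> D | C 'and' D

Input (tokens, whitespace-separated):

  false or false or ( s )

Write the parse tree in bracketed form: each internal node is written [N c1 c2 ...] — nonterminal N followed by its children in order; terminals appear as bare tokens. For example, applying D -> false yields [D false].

[B [B [B [C [D false]]] or [C [D false]]] or [C [D ( [B [C [D s]]] )]]]

B
B or C
B or C or C
C or C or C
D or C or C
false or C or C
false or D or C
false or false or C
false or false or D
false or false or ( B )
false or false or ( C )
false or false or ( D )
false or false or ( s )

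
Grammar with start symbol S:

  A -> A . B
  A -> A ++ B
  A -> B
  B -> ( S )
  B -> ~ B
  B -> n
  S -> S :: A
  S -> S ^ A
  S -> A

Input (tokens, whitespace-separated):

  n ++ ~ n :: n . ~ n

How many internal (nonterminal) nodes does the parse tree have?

12

[S [S [A [A [B n]] ++ [B ~ [B n]]]] :: [A [A [B n]] . [B ~ [B n]]]]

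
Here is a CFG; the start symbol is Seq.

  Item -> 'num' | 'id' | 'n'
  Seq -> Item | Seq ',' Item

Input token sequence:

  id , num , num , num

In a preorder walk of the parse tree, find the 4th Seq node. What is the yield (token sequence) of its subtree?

[Seq [Seq [Seq [Seq [Item id]] , [Item num]] , [Item num]] , [Item num]]

id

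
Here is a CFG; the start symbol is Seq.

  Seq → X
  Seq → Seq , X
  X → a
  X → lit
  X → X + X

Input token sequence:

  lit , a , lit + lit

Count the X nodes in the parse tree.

5

[Seq [Seq [Seq [X lit]] , [X a]] , [X [X lit] + [X lit]]]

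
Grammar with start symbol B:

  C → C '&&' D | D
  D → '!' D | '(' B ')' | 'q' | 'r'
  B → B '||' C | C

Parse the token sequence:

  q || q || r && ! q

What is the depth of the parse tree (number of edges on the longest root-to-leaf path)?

5

[B [B [B [C [D q]]] || [C [D q]]] || [C [C [D r]] && [D ! [D q]]]]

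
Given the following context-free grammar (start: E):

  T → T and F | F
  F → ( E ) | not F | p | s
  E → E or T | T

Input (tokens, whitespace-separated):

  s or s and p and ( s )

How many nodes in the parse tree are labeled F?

[E [E [T [F s]]] or [T [T [T [F s]] and [F p]] and [F ( [E [T [F s]]] )]]]

5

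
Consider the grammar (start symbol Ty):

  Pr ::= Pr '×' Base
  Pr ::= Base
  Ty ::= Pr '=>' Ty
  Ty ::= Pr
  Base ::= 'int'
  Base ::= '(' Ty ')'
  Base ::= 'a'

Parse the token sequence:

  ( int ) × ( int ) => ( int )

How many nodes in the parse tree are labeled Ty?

[Ty [Pr [Pr [Base ( [Ty [Pr [Base int]]] )]] × [Base ( [Ty [Pr [Base int]]] )]] => [Ty [Pr [Base ( [Ty [Pr [Base int]]] )]]]]

5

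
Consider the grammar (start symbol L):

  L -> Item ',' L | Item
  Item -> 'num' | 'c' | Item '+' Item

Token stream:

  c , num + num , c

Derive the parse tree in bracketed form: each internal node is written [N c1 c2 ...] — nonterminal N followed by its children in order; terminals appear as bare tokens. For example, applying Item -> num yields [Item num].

L
Item , L
c , L
c , Item , L
c , Item + Item , L
c , num + Item , L
c , num + num , L
c , num + num , Item
c , num + num , c

[L [Item c] , [L [Item [Item num] + [Item num]] , [L [Item c]]]]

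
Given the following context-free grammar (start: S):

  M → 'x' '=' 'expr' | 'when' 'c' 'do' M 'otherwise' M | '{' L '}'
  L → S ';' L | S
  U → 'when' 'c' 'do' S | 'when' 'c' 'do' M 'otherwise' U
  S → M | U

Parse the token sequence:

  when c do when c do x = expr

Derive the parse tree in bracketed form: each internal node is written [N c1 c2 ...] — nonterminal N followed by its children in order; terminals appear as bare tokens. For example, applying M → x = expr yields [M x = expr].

[S [U when c do [S [U when c do [S [M x = expr]]]]]]

S
U
when c do S
when c do U
when c do when c do S
when c do when c do M
when c do when c do x = expr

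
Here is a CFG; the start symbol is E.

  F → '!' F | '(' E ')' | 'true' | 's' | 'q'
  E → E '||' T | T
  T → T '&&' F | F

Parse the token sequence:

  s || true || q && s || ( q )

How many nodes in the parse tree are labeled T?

6

[E [E [E [E [T [F s]]] || [T [F true]]] || [T [T [F q]] && [F s]]] || [T [F ( [E [T [F q]]] )]]]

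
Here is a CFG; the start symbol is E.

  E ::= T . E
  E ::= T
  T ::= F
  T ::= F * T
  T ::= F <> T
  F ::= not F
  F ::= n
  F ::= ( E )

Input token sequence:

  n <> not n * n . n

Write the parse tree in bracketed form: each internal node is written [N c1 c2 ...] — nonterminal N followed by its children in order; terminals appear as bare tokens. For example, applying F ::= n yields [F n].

E
T . E
F <> T . E
n <> T . E
n <> F * T . E
n <> not F * T . E
n <> not n * T . E
n <> not n * F . E
n <> not n * n . E
n <> not n * n . T
n <> not n * n . F
n <> not n * n . n

[E [T [F n] <> [T [F not [F n]] * [T [F n]]]] . [E [T [F n]]]]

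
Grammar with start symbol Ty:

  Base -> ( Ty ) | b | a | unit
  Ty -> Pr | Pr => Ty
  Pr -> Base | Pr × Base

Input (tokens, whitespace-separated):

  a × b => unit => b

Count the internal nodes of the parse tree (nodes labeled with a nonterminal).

11

[Ty [Pr [Pr [Base a]] × [Base b]] => [Ty [Pr [Base unit]] => [Ty [Pr [Base b]]]]]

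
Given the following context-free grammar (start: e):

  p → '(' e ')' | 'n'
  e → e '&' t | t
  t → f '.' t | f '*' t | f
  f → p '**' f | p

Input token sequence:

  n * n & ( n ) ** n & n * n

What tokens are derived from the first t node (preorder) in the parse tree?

[e [e [e [t [f [p n]] * [t [f [p n]]]]] & [t [f [p ( [e [t [f [p n]]]] )] ** [f [p n]]]]] & [t [f [p n]] * [t [f [p n]]]]]

n * n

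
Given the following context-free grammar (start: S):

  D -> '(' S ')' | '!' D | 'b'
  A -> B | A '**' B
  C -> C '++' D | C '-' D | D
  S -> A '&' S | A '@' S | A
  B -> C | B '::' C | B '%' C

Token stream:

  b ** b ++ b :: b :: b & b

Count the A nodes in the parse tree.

[S [A [A [B [C [D b]]]] ** [B [B [B [C [C [D b]] ++ [D b]]] :: [C [D b]]] :: [C [D b]]]] & [S [A [B [C [D b]]]]]]

3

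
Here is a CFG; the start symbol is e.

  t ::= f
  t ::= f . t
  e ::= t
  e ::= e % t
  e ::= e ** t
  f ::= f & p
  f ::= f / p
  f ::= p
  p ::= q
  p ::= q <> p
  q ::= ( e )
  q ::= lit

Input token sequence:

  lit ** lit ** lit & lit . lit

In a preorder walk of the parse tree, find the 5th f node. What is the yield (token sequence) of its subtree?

lit

[e [e [e [t [f [p [q lit]]]]] ** [t [f [p [q lit]]]]] ** [t [f [f [p [q lit]]] & [p [q lit]]] . [t [f [p [q lit]]]]]]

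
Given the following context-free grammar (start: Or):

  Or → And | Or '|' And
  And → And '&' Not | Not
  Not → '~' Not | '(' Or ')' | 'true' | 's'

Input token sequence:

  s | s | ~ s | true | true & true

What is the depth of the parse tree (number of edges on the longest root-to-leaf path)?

7

[Or [Or [Or [Or [Or [And [Not s]]] | [And [Not s]]] | [And [Not ~ [Not s]]]] | [And [Not true]]] | [And [And [Not true]] & [Not true]]]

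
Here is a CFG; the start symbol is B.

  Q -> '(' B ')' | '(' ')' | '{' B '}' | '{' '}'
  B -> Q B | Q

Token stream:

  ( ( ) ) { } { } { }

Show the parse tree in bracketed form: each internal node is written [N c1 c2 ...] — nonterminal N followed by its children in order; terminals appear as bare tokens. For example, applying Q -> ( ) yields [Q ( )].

[B [Q ( [B [Q ( )]] )] [B [Q { }] [B [Q { }] [B [Q { }]]]]]

B
Q B
( B ) B
( Q ) B
( ( ) ) B
( ( ) ) Q B
( ( ) ) { } B
( ( ) ) { } Q B
( ( ) ) { } { } B
( ( ) ) { } { } Q
( ( ) ) { } { } { }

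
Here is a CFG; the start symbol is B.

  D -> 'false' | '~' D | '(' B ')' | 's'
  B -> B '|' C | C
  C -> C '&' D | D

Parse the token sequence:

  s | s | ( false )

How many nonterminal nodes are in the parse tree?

12

[B [B [B [C [D s]]] | [C [D s]]] | [C [D ( [B [C [D false]]] )]]]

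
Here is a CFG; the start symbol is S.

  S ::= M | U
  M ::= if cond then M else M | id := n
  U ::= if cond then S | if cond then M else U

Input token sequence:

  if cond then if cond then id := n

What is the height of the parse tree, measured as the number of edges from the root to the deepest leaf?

[S [U if cond then [S [U if cond then [S [M id := n]]]]]]

6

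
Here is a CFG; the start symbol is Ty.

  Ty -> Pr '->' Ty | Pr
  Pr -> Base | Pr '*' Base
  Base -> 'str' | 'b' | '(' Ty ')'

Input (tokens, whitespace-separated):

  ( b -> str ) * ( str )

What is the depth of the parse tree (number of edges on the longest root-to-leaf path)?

[Ty [Pr [Pr [Base ( [Ty [Pr [Base b]] -> [Ty [Pr [Base str]]]] )]] * [Base ( [Ty [Pr [Base str]]] )]]]

8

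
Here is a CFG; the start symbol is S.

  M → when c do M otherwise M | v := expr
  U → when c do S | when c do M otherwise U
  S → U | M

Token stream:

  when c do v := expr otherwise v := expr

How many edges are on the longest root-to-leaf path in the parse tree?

3

[S [M when c do [M v := expr] otherwise [M v := expr]]]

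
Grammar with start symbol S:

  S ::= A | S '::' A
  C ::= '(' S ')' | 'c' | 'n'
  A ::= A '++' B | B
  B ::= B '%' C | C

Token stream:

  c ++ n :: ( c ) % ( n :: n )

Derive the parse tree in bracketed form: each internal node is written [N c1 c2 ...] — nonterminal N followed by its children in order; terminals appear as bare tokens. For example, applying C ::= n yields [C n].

[S [S [A [A [B [C c]]] ++ [B [C n]]]] :: [A [B [B [C ( [S [A [B [C c]]]] )]] % [C ( [S [S [A [B [C n]]]] :: [A [B [C n]]]] )]]]]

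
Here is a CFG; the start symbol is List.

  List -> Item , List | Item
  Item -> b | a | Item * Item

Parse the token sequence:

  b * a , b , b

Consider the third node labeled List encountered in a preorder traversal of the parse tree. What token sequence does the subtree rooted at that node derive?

b

[List [Item [Item b] * [Item a]] , [List [Item b] , [List [Item b]]]]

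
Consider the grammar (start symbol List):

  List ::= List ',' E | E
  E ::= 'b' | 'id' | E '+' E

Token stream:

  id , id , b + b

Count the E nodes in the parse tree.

[List [List [List [E id]] , [E id]] , [E [E b] + [E b]]]

5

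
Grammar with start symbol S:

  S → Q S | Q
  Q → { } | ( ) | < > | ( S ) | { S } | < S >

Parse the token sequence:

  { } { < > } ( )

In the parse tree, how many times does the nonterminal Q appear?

[S [Q { }] [S [Q { [S [Q < >]] }] [S [Q ( )]]]]

4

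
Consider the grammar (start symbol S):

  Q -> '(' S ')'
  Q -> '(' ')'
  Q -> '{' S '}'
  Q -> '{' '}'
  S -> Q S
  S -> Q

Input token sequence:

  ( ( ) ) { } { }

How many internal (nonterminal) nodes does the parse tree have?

8

[S [Q ( [S [Q ( )]] )] [S [Q { }] [S [Q { }]]]]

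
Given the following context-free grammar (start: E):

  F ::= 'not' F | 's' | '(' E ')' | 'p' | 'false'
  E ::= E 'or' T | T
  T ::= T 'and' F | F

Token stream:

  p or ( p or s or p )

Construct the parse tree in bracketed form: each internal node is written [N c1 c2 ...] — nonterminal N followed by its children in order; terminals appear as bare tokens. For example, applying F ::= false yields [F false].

E
E or T
T or T
F or T
p or T
p or F
p or ( E )
p or ( E or T )
p or ( E or T or T )
p or ( T or T or T )
p or ( F or T or T )
p or ( p or T or T )
p or ( p or F or T )
p or ( p or s or T )
p or ( p or s or F )
p or ( p or s or p )

[E [E [T [F p]]] or [T [F ( [E [E [E [T [F p]]] or [T [F s]]] or [T [F p]]] )]]]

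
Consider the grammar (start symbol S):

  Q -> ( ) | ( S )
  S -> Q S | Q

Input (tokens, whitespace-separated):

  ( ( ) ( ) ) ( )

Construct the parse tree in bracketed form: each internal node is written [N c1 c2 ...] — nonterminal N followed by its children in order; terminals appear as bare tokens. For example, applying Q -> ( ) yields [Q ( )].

S
Q S
( S ) S
( Q S ) S
( ( ) S ) S
( ( ) Q ) S
( ( ) ( ) ) S
( ( ) ( ) ) Q
( ( ) ( ) ) ( )

[S [Q ( [S [Q ( )] [S [Q ( )]]] )] [S [Q ( )]]]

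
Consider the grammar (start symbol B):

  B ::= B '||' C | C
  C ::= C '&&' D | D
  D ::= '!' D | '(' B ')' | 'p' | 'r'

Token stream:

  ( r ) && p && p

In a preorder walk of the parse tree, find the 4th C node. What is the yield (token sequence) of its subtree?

r

[B [C [C [C [D ( [B [C [D r]]] )]] && [D p]] && [D p]]]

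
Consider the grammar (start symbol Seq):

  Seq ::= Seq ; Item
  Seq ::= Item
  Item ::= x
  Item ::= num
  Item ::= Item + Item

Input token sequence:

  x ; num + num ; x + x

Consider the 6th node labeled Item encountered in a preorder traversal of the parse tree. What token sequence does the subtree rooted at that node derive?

[Seq [Seq [Seq [Item x]] ; [Item [Item num] + [Item num]]] ; [Item [Item x] + [Item x]]]

x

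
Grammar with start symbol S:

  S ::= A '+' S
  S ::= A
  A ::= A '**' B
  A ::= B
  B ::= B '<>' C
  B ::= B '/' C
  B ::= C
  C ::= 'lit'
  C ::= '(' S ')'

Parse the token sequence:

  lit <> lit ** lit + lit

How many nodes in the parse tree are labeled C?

4

[S [A [A [B [B [C lit]] <> [C lit]]] ** [B [C lit]]] + [S [A [B [C lit]]]]]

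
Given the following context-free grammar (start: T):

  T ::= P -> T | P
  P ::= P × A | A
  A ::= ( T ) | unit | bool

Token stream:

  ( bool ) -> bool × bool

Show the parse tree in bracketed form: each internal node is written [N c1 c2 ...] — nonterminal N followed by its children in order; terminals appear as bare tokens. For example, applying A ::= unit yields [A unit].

[T [P [A ( [T [P [A bool]]] )]] -> [T [P [P [A bool]] × [A bool]]]]

T
P -> T
A -> T
( T ) -> T
( P ) -> T
( A ) -> T
( bool ) -> T
( bool ) -> P
( bool ) -> P × A
( bool ) -> A × A
( bool ) -> bool × A
( bool ) -> bool × bool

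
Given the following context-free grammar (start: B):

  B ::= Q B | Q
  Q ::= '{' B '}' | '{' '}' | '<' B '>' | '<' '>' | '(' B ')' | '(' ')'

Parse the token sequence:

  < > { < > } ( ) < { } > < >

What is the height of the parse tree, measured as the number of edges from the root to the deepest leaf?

[B [Q < >] [B [Q { [B [Q < >]] }] [B [Q ( )] [B [Q < [B [Q { }]] >] [B [Q < >]]]]]]

7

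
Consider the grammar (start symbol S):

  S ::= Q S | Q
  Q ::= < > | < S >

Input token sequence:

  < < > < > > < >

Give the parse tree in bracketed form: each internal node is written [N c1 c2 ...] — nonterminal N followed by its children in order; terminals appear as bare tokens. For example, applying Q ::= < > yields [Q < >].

S
Q S
< S > S
< Q S > S
< < > S > S
< < > Q > S
< < > < > > S
< < > < > > Q
< < > < > > < >

[S [Q < [S [Q < >] [S [Q < >]]] >] [S [Q < >]]]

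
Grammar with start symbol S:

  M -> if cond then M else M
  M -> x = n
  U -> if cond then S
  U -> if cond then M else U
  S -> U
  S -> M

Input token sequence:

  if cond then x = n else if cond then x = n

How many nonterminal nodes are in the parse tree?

[S [U if cond then [M x = n] else [U if cond then [S [M x = n]]]]]

6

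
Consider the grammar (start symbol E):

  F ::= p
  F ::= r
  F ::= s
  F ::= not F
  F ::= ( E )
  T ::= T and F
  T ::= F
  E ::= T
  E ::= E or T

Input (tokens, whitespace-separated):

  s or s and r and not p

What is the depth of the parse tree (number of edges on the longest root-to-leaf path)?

5

[E [E [T [F s]]] or [T [T [T [F s]] and [F r]] and [F not [F p]]]]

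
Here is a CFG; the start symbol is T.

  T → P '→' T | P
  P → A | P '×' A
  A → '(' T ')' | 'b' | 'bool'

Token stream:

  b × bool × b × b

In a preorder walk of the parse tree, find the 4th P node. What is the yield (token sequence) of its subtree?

b

[T [P [P [P [P [A b]] × [A bool]] × [A b]] × [A b]]]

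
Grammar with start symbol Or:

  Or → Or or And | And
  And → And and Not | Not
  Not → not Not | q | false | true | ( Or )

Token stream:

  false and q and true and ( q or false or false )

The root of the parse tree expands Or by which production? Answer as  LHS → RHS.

Or → And

[Or [And [And [And [And [Not false]] and [Not q]] and [Not true]] and [Not ( [Or [Or [Or [And [Not q]]] or [And [Not false]]] or [And [Not false]]] )]]]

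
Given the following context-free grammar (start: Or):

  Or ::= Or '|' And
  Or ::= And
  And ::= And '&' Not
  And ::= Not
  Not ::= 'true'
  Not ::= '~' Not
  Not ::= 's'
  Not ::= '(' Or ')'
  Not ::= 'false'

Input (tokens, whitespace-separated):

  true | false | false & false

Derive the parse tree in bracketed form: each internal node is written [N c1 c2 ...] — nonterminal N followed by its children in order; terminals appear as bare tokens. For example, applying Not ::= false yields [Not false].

Or
Or | And
Or | And | And
And | And | And
Not | And | And
true | And | And
true | Not | And
true | false | And
true | false | And & Not
true | false | Not & Not
true | false | false & Not
true | false | false & false

[Or [Or [Or [And [Not true]]] | [And [Not false]]] | [And [And [Not false]] & [Not false]]]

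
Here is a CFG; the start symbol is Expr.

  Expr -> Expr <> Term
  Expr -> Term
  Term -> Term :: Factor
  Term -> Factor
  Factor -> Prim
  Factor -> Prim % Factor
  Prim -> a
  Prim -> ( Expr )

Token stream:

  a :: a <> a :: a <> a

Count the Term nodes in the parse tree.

5

[Expr [Expr [Expr [Term [Term [Factor [Prim a]]] :: [Factor [Prim a]]]] <> [Term [Term [Factor [Prim a]]] :: [Factor [Prim a]]]] <> [Term [Factor [Prim a]]]]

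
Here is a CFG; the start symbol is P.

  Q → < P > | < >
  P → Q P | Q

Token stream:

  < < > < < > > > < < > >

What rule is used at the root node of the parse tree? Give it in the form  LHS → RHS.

P → Q P

[P [Q < [P [Q < >] [P [Q < [P [Q < >]] >]]] >] [P [Q < [P [Q < >]] >]]]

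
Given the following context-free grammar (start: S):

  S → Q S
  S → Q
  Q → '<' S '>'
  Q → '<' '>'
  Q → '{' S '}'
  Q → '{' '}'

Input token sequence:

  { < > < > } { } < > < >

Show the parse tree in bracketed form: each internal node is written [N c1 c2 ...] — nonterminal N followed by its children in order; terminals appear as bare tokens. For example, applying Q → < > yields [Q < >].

S
Q S
{ S } S
{ Q S } S
{ < > S } S
{ < > Q } S
{ < > < > } S
{ < > < > } Q S
{ < > < > } { } S
{ < > < > } { } Q S
{ < > < > } { } < > S
{ < > < > } { } < > Q
{ < > < > } { } < > < >

[S [Q { [S [Q < >] [S [Q < >]]] }] [S [Q { }] [S [Q < >] [S [Q < >]]]]]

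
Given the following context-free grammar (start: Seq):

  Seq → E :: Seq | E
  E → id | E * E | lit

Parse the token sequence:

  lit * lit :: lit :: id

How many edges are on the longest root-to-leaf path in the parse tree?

[Seq [E [E lit] * [E lit]] :: [Seq [E lit] :: [Seq [E id]]]]

4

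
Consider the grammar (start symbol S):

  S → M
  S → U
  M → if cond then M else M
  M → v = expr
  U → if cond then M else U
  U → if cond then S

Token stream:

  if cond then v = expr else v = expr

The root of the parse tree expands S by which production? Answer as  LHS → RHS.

[S [M if cond then [M v = expr] else [M v = expr]]]

S → M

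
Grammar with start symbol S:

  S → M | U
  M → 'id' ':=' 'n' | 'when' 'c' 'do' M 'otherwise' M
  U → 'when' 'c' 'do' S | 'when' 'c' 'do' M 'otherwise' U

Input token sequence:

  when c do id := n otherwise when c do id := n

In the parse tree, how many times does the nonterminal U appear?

[S [U when c do [M id := n] otherwise [U when c do [S [M id := n]]]]]

2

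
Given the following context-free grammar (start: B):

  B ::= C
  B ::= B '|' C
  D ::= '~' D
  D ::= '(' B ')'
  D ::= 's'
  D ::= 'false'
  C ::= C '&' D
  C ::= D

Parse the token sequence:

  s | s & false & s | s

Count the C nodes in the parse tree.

[B [B [B [C [D s]]] | [C [C [C [D s]] & [D false]] & [D s]]] | [C [D s]]]

5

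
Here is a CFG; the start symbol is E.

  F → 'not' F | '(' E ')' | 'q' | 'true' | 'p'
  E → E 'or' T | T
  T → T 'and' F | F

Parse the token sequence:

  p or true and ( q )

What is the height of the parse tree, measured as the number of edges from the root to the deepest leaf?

6

[E [E [T [F p]]] or [T [T [F true]] and [F ( [E [T [F q]]] )]]]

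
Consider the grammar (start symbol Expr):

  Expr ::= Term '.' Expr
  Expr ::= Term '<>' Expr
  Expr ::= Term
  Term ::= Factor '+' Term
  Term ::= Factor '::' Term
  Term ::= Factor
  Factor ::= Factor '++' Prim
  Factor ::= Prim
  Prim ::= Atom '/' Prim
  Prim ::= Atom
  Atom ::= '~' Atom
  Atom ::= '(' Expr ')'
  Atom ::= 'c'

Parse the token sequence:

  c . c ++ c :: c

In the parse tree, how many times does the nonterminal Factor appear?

[Expr [Term [Factor [Prim [Atom c]]]] . [Expr [Term [Factor [Factor [Prim [Atom c]]] ++ [Prim [Atom c]]] :: [Term [Factor [Prim [Atom c]]]]]]]

4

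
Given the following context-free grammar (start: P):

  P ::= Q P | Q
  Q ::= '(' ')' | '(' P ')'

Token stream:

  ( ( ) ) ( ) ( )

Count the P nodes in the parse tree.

4

[P [Q ( [P [Q ( )]] )] [P [Q ( )] [P [Q ( )]]]]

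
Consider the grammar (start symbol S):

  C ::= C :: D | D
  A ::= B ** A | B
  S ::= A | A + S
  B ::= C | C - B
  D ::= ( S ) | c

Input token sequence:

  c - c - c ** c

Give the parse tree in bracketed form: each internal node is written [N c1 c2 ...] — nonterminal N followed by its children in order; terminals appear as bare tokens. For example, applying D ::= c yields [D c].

S
A
B ** A
C - B ** A
D - B ** A
c - B ** A
c - C - B ** A
c - D - B ** A
c - c - B ** A
c - c - C ** A
c - c - D ** A
c - c - c ** A
c - c - c ** B
c - c - c ** C
c - c - c ** D
c - c - c ** c

[S [A [B [C [D c]] - [B [C [D c]] - [B [C [D c]]]]] ** [A [B [C [D c]]]]]]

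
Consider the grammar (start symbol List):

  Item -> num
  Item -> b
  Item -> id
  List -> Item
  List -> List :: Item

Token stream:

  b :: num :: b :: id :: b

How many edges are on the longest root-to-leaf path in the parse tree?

[List [List [List [List [List [Item b]] :: [Item num]] :: [Item b]] :: [Item id]] :: [Item b]]

6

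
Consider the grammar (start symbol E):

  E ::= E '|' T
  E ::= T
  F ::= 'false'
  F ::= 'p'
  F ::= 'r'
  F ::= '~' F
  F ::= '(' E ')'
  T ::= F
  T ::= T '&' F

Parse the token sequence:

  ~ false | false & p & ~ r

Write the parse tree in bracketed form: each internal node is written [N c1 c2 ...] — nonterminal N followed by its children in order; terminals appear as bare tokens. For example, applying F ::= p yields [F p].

[E [E [T [F ~ [F false]]]] | [T [T [T [F false]] & [F p]] & [F ~ [F r]]]]

E
E | T
T | T
F | T
~ F | T
~ false | T
~ false | T & F
~ false | T & F & F
~ false | F & F & F
~ false | false & F & F
~ false | false & p & F
~ false | false & p & ~ F
~ false | false & p & ~ r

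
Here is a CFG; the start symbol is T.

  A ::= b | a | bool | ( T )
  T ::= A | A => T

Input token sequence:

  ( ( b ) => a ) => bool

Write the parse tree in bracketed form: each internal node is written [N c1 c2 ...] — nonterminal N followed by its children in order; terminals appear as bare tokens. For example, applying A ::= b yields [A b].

T
A => T
( T ) => T
( A => T ) => T
( ( T ) => T ) => T
( ( A ) => T ) => T
( ( b ) => T ) => T
( ( b ) => A ) => T
( ( b ) => a ) => T
( ( b ) => a ) => A
( ( b ) => a ) => bool

[T [A ( [T [A ( [T [A b]] )] => [T [A a]]] )] => [T [A bool]]]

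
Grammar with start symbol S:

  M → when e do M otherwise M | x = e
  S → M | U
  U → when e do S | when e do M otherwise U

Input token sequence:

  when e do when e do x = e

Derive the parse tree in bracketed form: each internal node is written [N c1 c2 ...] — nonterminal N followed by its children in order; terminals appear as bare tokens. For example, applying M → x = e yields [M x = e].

S
U
when e do S
when e do U
when e do when e do S
when e do when e do M
when e do when e do x = e

[S [U when e do [S [U when e do [S [M x = e]]]]]]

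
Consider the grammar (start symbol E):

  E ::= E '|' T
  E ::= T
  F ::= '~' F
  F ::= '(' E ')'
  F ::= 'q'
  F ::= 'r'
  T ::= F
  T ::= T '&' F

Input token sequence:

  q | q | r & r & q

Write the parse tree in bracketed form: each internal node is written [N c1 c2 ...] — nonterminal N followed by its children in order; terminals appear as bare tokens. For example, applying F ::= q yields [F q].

E
E | T
E | T | T
T | T | T
F | T | T
q | T | T
q | F | T
q | q | T
q | q | T & F
q | q | T & F & F
q | q | F & F & F
q | q | r & F & F
q | q | r & r & F
q | q | r & r & q

[E [E [E [T [F q]]] | [T [F q]]] | [T [T [T [F r]] & [F r]] & [F q]]]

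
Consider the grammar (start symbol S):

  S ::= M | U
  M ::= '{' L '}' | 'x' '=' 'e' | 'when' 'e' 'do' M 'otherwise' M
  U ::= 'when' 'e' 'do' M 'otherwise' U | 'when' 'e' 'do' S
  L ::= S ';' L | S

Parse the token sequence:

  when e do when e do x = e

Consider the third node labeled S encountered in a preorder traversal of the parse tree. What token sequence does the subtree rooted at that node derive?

x = e

[S [U when e do [S [U when e do [S [M x = e]]]]]]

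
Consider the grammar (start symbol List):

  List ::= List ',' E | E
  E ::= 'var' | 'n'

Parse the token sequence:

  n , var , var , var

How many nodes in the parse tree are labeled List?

[List [List [List [List [E n]] , [E var]] , [E var]] , [E var]]

4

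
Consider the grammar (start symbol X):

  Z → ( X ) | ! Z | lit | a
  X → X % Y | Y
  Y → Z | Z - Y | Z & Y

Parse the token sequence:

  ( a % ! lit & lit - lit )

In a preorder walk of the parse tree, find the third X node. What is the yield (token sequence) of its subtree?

a

[X [Y [Z ( [X [X [Y [Z a]]] % [Y [Z ! [Z lit]] & [Y [Z lit] - [Y [Z lit]]]]] )]]]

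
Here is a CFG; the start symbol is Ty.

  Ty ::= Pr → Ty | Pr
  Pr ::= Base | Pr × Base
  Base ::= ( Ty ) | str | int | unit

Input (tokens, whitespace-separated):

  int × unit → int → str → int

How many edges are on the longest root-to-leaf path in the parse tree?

[Ty [Pr [Pr [Base int]] × [Base unit]] → [Ty [Pr [Base int]] → [Ty [Pr [Base str]] → [Ty [Pr [Base int]]]]]]

6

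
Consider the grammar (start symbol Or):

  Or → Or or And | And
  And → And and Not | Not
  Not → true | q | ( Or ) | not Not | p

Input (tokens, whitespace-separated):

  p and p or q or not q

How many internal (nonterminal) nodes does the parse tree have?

12

[Or [Or [Or [And [And [Not p]] and [Not p]]] or [And [Not q]]] or [And [Not not [Not q]]]]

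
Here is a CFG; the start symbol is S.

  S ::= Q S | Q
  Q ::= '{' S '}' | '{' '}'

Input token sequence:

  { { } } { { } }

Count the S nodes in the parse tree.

4

[S [Q { [S [Q { }]] }] [S [Q { [S [Q { }]] }]]]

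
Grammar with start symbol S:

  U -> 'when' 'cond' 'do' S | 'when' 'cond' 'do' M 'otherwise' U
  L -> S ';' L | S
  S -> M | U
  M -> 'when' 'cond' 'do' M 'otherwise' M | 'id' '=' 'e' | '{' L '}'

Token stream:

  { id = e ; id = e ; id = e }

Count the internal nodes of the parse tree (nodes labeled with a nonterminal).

11

[S [M { [L [S [M id = e]] ; [L [S [M id = e]] ; [L [S [M id = e]]]]] }]]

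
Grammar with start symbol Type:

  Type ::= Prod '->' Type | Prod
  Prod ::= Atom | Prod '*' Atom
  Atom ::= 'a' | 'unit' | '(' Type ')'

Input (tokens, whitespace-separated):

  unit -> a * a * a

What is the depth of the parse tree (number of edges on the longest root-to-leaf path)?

6

[Type [Prod [Atom unit]] -> [Type [Prod [Prod [Prod [Atom a]] * [Atom a]] * [Atom a]]]]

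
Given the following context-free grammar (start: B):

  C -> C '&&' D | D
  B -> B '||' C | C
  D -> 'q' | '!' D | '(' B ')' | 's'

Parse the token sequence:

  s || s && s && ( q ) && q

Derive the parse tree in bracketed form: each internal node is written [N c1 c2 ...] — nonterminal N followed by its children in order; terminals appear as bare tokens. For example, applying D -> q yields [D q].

B
B || C
C || C
D || C
s || C
s || C && D
s || C && D && D
s || C && D && D && D
s || D && D && D && D
s || s && D && D && D
s || s && s && D && D
s || s && s && ( B ) && D
s || s && s && ( C ) && D
s || s && s && ( D ) && D
s || s && s && ( q ) && D
s || s && s && ( q ) && q

[B [B [C [D s]]] || [C [C [C [C [D s]] && [D s]] && [D ( [B [C [D q]]] )]] && [D q]]]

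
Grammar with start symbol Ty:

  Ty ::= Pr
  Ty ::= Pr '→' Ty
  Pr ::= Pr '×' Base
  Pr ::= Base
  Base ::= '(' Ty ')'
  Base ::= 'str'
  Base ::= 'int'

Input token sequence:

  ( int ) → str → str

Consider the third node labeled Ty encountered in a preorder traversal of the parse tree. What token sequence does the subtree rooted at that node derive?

str → str

[Ty [Pr [Base ( [Ty [Pr [Base int]]] )]] → [Ty [Pr [Base str]] → [Ty [Pr [Base str]]]]]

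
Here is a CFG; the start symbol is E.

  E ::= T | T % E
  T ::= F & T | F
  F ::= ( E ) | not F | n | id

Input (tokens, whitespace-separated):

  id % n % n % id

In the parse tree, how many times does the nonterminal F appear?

4

[E [T [F id]] % [E [T [F n]] % [E [T [F n]] % [E [T [F id]]]]]]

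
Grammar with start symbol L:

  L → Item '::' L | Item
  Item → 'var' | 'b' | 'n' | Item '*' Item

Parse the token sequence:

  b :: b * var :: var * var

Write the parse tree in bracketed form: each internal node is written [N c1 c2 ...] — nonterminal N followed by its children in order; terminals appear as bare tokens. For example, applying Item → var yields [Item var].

[L [Item b] :: [L [Item [Item b] * [Item var]] :: [L [Item [Item var] * [Item var]]]]]

L
Item :: L
b :: L
b :: Item :: L
b :: Item * Item :: L
b :: b * Item :: L
b :: b * var :: L
b :: b * var :: Item
b :: b * var :: Item * Item
b :: b * var :: var * Item
b :: b * var :: var * var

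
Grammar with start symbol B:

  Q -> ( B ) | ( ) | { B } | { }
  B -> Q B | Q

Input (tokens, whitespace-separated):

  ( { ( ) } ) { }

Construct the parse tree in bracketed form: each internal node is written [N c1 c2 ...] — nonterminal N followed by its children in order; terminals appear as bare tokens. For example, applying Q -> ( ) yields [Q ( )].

B
Q B
( B ) B
( Q ) B
( { B } ) B
( { Q } ) B
( { ( ) } ) B
( { ( ) } ) Q
( { ( ) } ) { }

[B [Q ( [B [Q { [B [Q ( )]] }]] )] [B [Q { }]]]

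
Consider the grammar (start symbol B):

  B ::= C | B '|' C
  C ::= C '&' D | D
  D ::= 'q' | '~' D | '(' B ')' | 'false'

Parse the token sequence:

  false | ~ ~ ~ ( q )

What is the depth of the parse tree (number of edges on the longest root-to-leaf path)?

9

[B [B [C [D false]]] | [C [D ~ [D ~ [D ~ [D ( [B [C [D q]]] )]]]]]]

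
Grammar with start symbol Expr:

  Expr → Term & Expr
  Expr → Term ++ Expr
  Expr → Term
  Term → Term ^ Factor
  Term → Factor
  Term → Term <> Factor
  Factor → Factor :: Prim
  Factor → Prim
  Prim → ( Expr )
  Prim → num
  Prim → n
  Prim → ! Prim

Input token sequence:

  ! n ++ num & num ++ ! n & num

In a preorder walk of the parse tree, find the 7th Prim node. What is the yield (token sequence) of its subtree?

num

[Expr [Term [Factor [Prim ! [Prim n]]]] ++ [Expr [Term [Factor [Prim num]]] & [Expr [Term [Factor [Prim num]]] ++ [Expr [Term [Factor [Prim ! [Prim n]]]] & [Expr [Term [Factor [Prim num]]]]]]]]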